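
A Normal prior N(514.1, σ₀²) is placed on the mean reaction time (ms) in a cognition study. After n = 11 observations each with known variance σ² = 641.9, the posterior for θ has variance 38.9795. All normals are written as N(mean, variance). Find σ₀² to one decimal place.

Posterior precision equals prior precision plus data precision: 1/σ_n² = 1/σ₀² + n/σ².
So 1/σ₀² = 1/38.9795 − 11/641.9 = 0.025655 − 0.017137 = 0.008518.
Hence σ₀² = 1/0.008518 ≈ 117.4.

σ₀² = 117.4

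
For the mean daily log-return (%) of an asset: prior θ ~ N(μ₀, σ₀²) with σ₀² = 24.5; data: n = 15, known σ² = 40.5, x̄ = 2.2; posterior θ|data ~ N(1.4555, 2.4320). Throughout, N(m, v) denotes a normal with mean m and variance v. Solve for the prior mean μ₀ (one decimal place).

μ₀ = -5.3

With known observation variance, the Normal–Normal posterior has precision τ_n = τ₀ + n/σ² and mean μ_n = (τ₀μ₀ + (n/σ²)x̄)/τ_n.
Here τ₀ = 1/24.5 = 0.040816 and τ_data = 15/40.5 = 0.370370, so τ_n = 0.411186.
Rearranging for μ₀: μ₀ = (μ_n·τ_n − τ_data·x̄)/τ₀ = (1.4555·0.411186 − 0.370370·2.2) / 0.040816 = -0.216333/0.040816 ≈ -5.3.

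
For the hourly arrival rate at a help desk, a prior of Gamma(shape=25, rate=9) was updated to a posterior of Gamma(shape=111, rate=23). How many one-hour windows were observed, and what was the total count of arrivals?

A Gamma(α, β) prior (rate parametrization) on a Poisson rate with n observations summing to S gives posterior Gamma(α+S, β+n).
Matching: Σxᵢ = 111 − 25 = 86 and n = 23 − 9 = 14.

n = 14 one-hour windows with total 86 arrivals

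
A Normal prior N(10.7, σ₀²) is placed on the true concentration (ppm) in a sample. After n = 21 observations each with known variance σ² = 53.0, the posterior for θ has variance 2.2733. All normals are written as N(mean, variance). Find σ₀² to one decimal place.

Posterior precision equals prior precision plus data precision: 1/σ_n² = 1/σ₀² + n/σ².
So 1/σ₀² = 1/2.2733 − 21/53.0 = 0.439889 − 0.396226 = 0.043663.
Hence σ₀² = 1/0.043663 ≈ 22.9.

σ₀² = 22.9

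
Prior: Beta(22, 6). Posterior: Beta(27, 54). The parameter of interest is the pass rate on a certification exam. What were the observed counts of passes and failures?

Under Beta–binomial conjugacy the posterior parameters are (a+s, b+f).
Match parameters: s=27−22=5, f=54−6=48.

5 passes and 48 failures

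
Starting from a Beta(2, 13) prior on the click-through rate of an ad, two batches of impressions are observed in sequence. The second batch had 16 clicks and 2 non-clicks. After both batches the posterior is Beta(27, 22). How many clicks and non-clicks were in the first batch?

Sequential conjugate updates are equivalent to a single update on the pooled data, so total successes = posterior α − prior α and total failures = posterior β − prior β.
Total across both batches: 27−2=25 clicks, 22−13=9 non-clicks.
Subtract the second batch: 25−16=9 clicks and 9−2=7 non-clicks.

9 clicks and 7 non-clicks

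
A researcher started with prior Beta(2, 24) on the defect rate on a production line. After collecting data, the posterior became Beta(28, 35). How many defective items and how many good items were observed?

26 defective items and 11 good items

Beta is conjugate to the binomial likelihood: posterior = Beta(α+s, β+f).
So s = 28 − 2 = 26 and f = 35 − 24 = 11.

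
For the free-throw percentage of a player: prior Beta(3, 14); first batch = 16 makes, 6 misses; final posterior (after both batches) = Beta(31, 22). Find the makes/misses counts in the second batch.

12 makes and 2 misses

Because Beta–binomial updating is additive in the counts, the combined data contributed (α_post−α_prior, β_post−β_prior) successes and failures.
Total across both batches: 31−3=28 makes, 22−14=8 misses.
Subtract the first batch: 28−16=12 makes and 8−6=2 misses.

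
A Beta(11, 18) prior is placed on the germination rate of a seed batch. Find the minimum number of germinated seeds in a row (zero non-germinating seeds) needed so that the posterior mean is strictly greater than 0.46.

k = 5

After k germinated seeds and 0 non-germinating seeds the posterior is Beta(11+k, 18), with mean (11+k)/(11+18+k).
Set (11+k)/(29+k) > 0.46 and solve: k > (0.46·29 − 11)/(1 − 0.46) = 4.333.
The smallest integer exceeding 4.333 is 5.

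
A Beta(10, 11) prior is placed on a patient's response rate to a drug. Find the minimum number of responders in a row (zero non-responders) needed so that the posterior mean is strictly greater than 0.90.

k = 90

After k responders and 0 non-responders the posterior is Beta(10+k, 11), with mean (10+k)/(10+11+k).
Set (10+k)/(21+k) > 0.90 and solve: k > (0.90·21 − 10)/(1 − 0.90) = 89.000.
The smallest integer exceeding 89.000 is 90.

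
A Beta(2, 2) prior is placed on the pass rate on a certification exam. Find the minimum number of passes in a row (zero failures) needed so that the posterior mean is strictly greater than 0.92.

After k passes and 0 failures the posterior is Beta(2+k, 2), with mean (2+k)/(2+2+k).
Set (2+k)/(4+k) > 0.92 and solve: k > (0.92·4 − 2)/(1 − 0.92) = 21.000.
The smallest integer exceeding 21.000 is 22, and checking k=22: (24)/(26) = 0.9231 > 0.92.

k = 22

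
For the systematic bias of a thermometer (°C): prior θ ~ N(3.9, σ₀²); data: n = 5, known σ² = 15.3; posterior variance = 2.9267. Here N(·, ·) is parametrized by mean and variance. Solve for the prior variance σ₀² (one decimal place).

For the Normal–Normal model with known σ², precisions add: τ_n = τ₀ + n/σ².
So 1/σ₀² = 1/2.9267 − 5/15.3 = 0.341682 − 0.326797 = 0.014885.
Hence σ₀² = 1/0.014885 ≈ 67.2.

σ₀² = 67.2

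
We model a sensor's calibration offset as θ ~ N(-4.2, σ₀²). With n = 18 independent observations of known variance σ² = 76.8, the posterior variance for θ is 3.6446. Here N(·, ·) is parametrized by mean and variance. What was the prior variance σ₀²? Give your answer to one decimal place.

σ₀² = 25.0

Posterior precision equals prior precision plus data precision: 1/σ_n² = 1/σ₀² + n/σ².
So 1/σ₀² = 1/3.6446 − 18/76.8 = 0.274379 − 0.234375 = 0.040004.
Hence σ₀² = 1/0.040004 ≈ 25.0.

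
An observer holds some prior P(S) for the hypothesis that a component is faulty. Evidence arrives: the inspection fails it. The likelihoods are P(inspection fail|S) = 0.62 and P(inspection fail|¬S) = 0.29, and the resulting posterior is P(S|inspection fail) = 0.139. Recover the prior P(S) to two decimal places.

In odds form, posterior odds = prior odds × likelihood ratio, so prior odds = posterior odds ÷ LR.
Posterior odds = 0.139/(1−0.139) = 0.1614. LR = 0.62/0.29 = 2.1379.
Prior odds = 0.1614/2.1379 = 0.0755, so P(S) = 0.0755/(1+0.0755) ≈ 0.07.

P(S) = 0.07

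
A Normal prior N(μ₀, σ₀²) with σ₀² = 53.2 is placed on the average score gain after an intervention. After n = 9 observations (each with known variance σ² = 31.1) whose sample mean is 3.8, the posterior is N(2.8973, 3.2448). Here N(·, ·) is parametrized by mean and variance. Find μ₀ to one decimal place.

With known observation variance, the Normal–Normal posterior has precision τ_n = τ₀ + n/σ² and mean μ_n = (τ₀μ₀ + (n/σ²)x̄)/τ_n.
Here τ₀ = 1/53.2 = 0.018797 and τ_data = 9/31.1 = 0.289389, so τ_n = 0.308186.
Rearranging for μ₀: μ₀ = (μ_n·τ_n − τ_data·x̄)/τ₀ = (2.8973·0.308186 − 0.289389·3.8) / 0.018797 = -0.206771/0.018797 ≈ -11.0.

μ₀ = -11.0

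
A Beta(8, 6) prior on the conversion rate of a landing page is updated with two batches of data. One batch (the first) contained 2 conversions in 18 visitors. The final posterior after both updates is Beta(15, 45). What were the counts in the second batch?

5 conversions and 23 bounces

Sequential conjugate updates are equivalent to a single update on the pooled data, so total successes = posterior α − prior α and total failures = posterior β − prior β.
Total across both batches: 15−8=7 conversions, 45−6=39 bounces.
Subtract the first batch: 7−2=5 conversions and 39−16=23 bounces.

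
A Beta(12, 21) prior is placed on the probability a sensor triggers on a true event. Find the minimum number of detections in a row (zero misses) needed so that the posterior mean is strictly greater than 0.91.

After k detections and 0 misses the posterior is Beta(12+k, 21), with mean (12+k)/(12+21+k).
Set (12+k)/(33+k) > 0.91 and solve: k > (0.91·33 − 12)/(1 − 0.91) = 200.333.
The smallest integer exceeding 200.333 is 201, and checking k=201: (213)/(234) = 0.9103 > 0.91.

k = 201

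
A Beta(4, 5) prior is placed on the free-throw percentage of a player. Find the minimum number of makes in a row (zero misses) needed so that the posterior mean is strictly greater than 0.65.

After k makes and 0 misses the posterior is Beta(4+k, 5), with mean (4+k)/(4+5+k).
Set (4+k)/(9+k) > 0.65 and solve: k > (0.65·9 − 4)/(1 − 0.65) = 5.286.
The smallest integer exceeding 5.286 is 6.

k = 6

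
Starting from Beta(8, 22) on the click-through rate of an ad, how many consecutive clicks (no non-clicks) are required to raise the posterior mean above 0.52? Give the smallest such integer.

k = 16

After k clicks and 0 non-clicks the posterior is Beta(8+k, 22), with mean (8+k)/(8+22+k).
Set (8+k)/(30+k) > 0.52 and solve: k > (0.52·30 − 8)/(1 − 0.52) = 15.833.
The smallest integer exceeding 15.833 is 16.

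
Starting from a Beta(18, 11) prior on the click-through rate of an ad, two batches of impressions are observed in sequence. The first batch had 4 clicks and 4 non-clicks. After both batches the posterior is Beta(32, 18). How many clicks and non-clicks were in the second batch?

Sequential conjugate updates are equivalent to a single update on the pooled data, so total successes = posterior α − prior α and total failures = posterior β − prior β.
Total across both batches: 32−18=14 clicks, 18−11=7 non-clicks.
Subtract the first batch: 14−4=10 clicks and 7−4=3 non-clicks.

10 clicks and 3 non-clicks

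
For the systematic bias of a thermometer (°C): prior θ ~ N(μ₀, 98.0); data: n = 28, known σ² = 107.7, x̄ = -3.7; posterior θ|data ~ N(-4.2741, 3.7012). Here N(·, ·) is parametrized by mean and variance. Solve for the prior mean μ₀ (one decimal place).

μ₀ = -18.9

With known observation variance, the Normal–Normal posterior has precision τ_n = τ₀ + n/σ² and mean μ_n = (τ₀μ₀ + (n/σ²)x̄)/τ_n.
Here τ₀ = 1/98.0 = 0.010204 and τ_data = 28/107.7 = 0.259981, so τ_n = 0.270185.
Rearranging for μ₀: μ₀ = (μ_n·τ_n − τ_data·x̄)/τ₀ = (-4.2741·0.270185 − 0.259981·-3.7) / 0.010204 = -0.192868/0.010204 ≈ -18.9.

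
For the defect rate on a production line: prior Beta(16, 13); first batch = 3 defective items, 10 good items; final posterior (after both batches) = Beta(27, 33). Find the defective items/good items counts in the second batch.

8 defective items and 10 good items

Sequential conjugate updates are equivalent to a single update on the pooled data, so total successes = posterior α − prior α and total failures = posterior β − prior β.
Total across both batches: 27−16=11 defective items, 33−13=20 good items.
Subtract the first batch: 11−3=8 defective items and 20−10=10 good items.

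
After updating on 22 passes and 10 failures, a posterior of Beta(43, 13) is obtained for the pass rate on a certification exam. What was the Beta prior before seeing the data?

Beta(21, 3)

A Beta(a, b) prior with s successes and f failures in binomial data gives a Beta(a+s, b+f) posterior.
So a = 43 − 22 = 21 and b = 13 − 10 = 3.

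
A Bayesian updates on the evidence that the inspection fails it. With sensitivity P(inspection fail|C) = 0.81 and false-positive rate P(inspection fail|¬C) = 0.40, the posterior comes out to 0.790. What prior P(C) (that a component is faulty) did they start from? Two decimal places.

Bayes' rule in odds form gives O(C|E) = O(C)·[P(E|C)/P(E|¬C)], hence O(C) = O(C|E)/LR.
Posterior odds = 0.790/(1−0.790) = 3.7619. LR = 0.81/0.40 = 2.0250.
Prior odds = 3.7619/2.0250 = 1.8577, so P(C) = 1.8577/(1+1.8577) ≈ 0.65.

P(C) = 0.65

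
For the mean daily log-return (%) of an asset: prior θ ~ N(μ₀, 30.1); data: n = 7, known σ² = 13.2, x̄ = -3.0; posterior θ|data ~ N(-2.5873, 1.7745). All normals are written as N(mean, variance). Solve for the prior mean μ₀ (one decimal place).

μ₀ = 4.0

The posterior mean is a precision-weighted average: μ_n = (τ₀μ₀ + τ_data·x̄)/(τ₀+τ_data), with τ₀=1/σ₀² and τ_data=n/σ².
Here τ₀ = 1/30.1 = 0.033223 and τ_data = 7/13.2 = 0.530303, so τ_n = 0.563526.
Rearranging for μ₀: μ₀ = (μ_n·τ_n − τ_data·x̄)/τ₀ = (-2.5873·0.563526 − 0.530303·-3.0) / 0.033223 = 0.132898/0.033223 ≈ 4.0.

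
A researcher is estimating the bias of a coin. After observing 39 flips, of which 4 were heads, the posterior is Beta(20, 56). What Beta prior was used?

A Beta(α, β) prior with s successes and f failures in binomial data gives a Beta(α+s, β+f) posterior.
Subtract the data counts: 20−4=16, 56−35=21.

Beta(16, 21)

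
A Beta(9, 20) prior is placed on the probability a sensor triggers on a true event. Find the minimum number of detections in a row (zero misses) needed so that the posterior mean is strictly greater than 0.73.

k = 46

After k detections and 0 misses the posterior is Beta(9+k, 20), with mean (9+k)/(9+20+k).
Set (9+k)/(29+k) > 0.73 and solve: k > (0.73·29 − 9)/(1 − 0.73) = 45.074.
The smallest integer exceeding 45.074 is 46, and checking k=46: (55)/(75) = 0.7333 > 0.73.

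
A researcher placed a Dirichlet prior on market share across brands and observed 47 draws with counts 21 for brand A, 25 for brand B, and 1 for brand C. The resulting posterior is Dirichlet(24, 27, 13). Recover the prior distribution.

For a Dirichlet(α) prior with multinomial counts c, the posterior is Dirichlet(α + c) componentwise.
Subtract each count from the matching posterior parameter: 24−21=3, 27−25=2, 13−1=12.

Dirichlet(3, 2, 12)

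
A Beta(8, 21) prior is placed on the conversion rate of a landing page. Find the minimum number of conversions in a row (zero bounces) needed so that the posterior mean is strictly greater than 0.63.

k = 28

After k conversions and 0 bounces the posterior is Beta(8+k, 21), with mean (8+k)/(8+21+k).
Set (8+k)/(29+k) > 0.63 and solve: k > (0.63·29 − 8)/(1 − 0.63) = 27.757.
The smallest integer exceeding 27.757 is 28, and checking k=28: (36)/(57) = 0.6316 > 0.63.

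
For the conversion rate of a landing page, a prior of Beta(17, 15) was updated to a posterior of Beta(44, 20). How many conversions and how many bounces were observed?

27 conversions and 5 bounces

Beta is conjugate to the binomial likelihood: posterior = Beta(α+s, β+f).
Match parameters: s=44−17=27, f=20−15=5.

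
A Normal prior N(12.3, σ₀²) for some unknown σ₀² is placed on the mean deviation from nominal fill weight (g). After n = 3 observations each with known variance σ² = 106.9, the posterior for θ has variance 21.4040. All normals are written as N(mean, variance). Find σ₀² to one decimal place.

For the Normal–Normal model with known σ², precisions add: τ_n = τ₀ + n/σ².
So 1/σ₀² = 1/21.4040 − 3/106.9 = 0.046720 − 0.028064 = 0.018656.
Hence σ₀² = 1/0.018656 ≈ 53.6.

σ₀² = 53.6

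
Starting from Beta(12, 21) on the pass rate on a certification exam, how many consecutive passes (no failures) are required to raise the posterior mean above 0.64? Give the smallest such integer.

After k passes and 0 failures the posterior is Beta(12+k, 21), with mean (12+k)/(12+21+k).
Set (12+k)/(33+k) > 0.64 and solve: k > (0.64·33 − 12)/(1 − 0.64) = 25.333.
The smallest integer exceeding 25.333 is 26, and checking k=26: (38)/(59) = 0.6441 > 0.64.

k = 26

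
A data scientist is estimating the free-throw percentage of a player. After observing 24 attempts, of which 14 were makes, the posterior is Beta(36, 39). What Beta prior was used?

A Beta(a, b) prior with s successes and f failures in binomial data gives a Beta(a+s, b+f) posterior.
So a = 36 − 14 = 22 and b = 39 − 10 = 29.

Beta(22, 29)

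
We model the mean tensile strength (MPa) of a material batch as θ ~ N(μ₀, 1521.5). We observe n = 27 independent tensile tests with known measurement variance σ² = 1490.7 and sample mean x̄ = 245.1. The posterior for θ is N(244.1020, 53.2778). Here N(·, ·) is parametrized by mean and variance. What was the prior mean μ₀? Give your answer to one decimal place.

With known observation variance, the Normal–Normal posterior has precision τ_n = τ₀ + n/σ² and mean μ_n = (τ₀μ₀ + (n/σ²)x̄)/τ_n.
Here τ₀ = 1/1521.5 = 0.000657 and τ_data = 27/1490.7 = 0.018112, so τ_n = 0.018769.
Rearranging for μ₀: μ₀ = (μ_n·τ_n − τ_data·x̄)/τ₀ = (244.1020·0.018769 − 0.018112·245.1) / 0.000657 = 0.142299/0.000657 ≈ 216.6.

μ₀ = 216.6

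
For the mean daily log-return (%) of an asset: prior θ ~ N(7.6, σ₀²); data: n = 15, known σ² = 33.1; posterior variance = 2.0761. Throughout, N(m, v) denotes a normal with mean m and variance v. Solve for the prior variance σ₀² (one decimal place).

σ₀² = 35.1

Posterior precision equals prior precision plus data precision: 1/σ_n² = 1/σ₀² + n/σ².
So 1/σ₀² = 1/2.0761 − 15/33.1 = 0.481672 − 0.453172 = 0.028500.
Hence σ₀² = 1/0.028500 ≈ 35.1.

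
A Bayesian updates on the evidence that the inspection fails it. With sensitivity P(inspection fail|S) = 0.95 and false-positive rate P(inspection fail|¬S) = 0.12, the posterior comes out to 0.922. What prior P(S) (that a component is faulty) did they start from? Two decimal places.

P(S) = 0.60

In odds form, posterior odds = prior odds × likelihood ratio, so prior odds = posterior odds ÷ LR.
Posterior odds = 0.922/(1−0.922) = 11.8205. LR = 0.95/0.12 = 7.9167.
Prior odds = 11.8205/7.9167 = 1.4931, so P(S) = 1.4931/(1+1.4931) ≈ 0.60.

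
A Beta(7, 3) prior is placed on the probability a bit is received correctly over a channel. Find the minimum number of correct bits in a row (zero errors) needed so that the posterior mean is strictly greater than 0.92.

k = 28

After k correct bits and 0 errors the posterior is Beta(7+k, 3), with mean (7+k)/(7+3+k).
Set (7+k)/(10+k) > 0.92 and solve: k > (0.92·10 − 7)/(1 − 0.92) = 27.500.
The smallest integer exceeding 27.500 is 28, and checking k=28: (35)/(38) = 0.9211 > 0.92.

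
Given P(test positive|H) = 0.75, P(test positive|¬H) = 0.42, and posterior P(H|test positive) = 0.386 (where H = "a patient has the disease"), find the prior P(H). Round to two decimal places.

P(H) = 0.26

In odds form, posterior odds = prior odds × likelihood ratio, so prior odds = posterior odds ÷ LR.
Posterior odds = 0.386/(1−0.386) = 0.6287. LR = 0.75/0.42 = 1.7857.
Prior odds = 0.6287/1.7857 = 0.3521, so P(H) = 0.3521/(1+0.3521) ≈ 0.26.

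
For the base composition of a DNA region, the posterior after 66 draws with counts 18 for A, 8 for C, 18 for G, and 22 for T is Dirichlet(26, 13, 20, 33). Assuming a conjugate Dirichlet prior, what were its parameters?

For a Dirichlet(α) prior with multinomial counts c, the posterior is Dirichlet(α + c) componentwise.
Subtract each count from the matching posterior parameter: 26−18=8, 13−8=5, 20−18=2, 33−22=11.

Dirichlet(8, 5, 2, 11)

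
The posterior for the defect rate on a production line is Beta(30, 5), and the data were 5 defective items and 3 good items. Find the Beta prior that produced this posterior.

Beta(25, 2)

Beta is conjugate to the binomial likelihood: posterior = Beta(a+s, b+f).
So a = 30 − 5 = 25 and b = 5 − 3 = 2.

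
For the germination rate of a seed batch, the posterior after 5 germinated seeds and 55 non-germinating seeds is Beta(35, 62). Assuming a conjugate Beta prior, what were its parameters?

A Beta(a, b) prior with s successes and f failures in binomial data gives a Beta(a+s, b+f) posterior.
Subtract the data counts: 35−5=30, 62−55=7.

Beta(30, 7)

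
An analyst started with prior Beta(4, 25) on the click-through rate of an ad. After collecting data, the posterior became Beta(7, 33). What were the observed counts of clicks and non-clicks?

A Beta(α, β) prior with s successes and f failures in binomial data gives a Beta(α+s, β+f) posterior.
Match parameters: s=7−4=3, f=33−25=8.

3 clicks and 8 non-clicks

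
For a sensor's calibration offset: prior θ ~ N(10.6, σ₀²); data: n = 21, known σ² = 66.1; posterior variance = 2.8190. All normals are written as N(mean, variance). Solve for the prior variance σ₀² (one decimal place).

Posterior precision equals prior precision plus data precision: 1/σ_n² = 1/σ₀² + n/σ².
So 1/σ₀² = 1/2.8190 − 21/66.1 = 0.354736 − 0.317700 = 0.037036.
Hence σ₀² = 1/0.037036 ≈ 27.0.

σ₀² = 27.0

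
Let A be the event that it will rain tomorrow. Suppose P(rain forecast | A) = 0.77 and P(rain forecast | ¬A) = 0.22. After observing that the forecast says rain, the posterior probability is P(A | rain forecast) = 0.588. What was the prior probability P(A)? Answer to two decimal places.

Bayes' rule in odds form gives O(A|E) = O(A)·[P(E|A)/P(E|¬A)], hence O(A) = O(A|E)/LR.
Posterior odds = 0.588/(1−0.588) = 1.4272. LR = 0.77/0.22 = 3.5000.
Prior odds = 1.4272/3.5000 = 0.4078, so P(A) = 0.4078/(1+0.4078) ≈ 0.29.

P(A) = 0.29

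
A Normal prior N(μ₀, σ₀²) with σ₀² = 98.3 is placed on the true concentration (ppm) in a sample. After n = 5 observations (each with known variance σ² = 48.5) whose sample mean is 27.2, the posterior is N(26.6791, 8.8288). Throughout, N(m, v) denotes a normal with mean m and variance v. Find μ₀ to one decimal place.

The posterior mean is a precision-weighted average: μ_n = (τ₀μ₀ + τ_data·x̄)/(τ₀+τ_data), with τ₀=1/σ₀² and τ_data=n/σ².
Here τ₀ = 1/98.3 = 0.010173 and τ_data = 5/48.5 = 0.103093, so τ_n = 0.113266.
Rearranging for μ₀: μ₀ = (μ_n·τ_n − τ_data·x̄)/τ₀ = (26.6791·0.113266 − 0.103093·27.2) / 0.010173 = 0.217705/0.010173 ≈ 21.4.

μ₀ = 21.4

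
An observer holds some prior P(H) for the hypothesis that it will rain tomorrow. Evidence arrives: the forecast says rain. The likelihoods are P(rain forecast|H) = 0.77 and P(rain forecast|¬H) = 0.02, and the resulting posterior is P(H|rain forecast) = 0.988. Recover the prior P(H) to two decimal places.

P(H) = 0.68

Bayes' rule in odds form gives O(H|E) = O(H)·[P(E|H)/P(E|¬H)], hence O(H) = O(H|E)/LR.
Posterior odds = 0.988/(1−0.988) = 82.3333. LR = 0.77/0.02 = 38.5000.
Prior odds = 82.3333/38.5000 = 2.1385, so P(H) = 2.1385/(1+2.1385) ≈ 0.68.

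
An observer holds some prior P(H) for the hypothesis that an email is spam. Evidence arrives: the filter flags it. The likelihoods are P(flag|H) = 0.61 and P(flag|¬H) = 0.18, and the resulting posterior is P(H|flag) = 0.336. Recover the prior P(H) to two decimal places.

Bayes' rule in odds form gives O(H|E) = O(H)·[P(E|H)/P(E|¬H)], hence O(H) = O(H|E)/LR.
Posterior odds = 0.336/(1−0.336) = 0.5060. LR = 0.61/0.18 = 3.3889.
Prior odds = 0.5060/3.3889 = 0.1493, so P(H) = 0.1493/(1+0.1493) ≈ 0.13.

P(H) = 0.13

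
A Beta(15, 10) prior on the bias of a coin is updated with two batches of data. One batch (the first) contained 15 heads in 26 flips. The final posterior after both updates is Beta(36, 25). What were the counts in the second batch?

Because Beta–binomial updating is additive in the counts, the combined data contributed (α_post−α_prior, β_post−β_prior) successes and failures.
Total across both batches: 36−15=21 heads, 25−10=15 tails.
Subtract the first batch: 21−15=6 heads and 15−11=4 tails.

6 heads and 4 tails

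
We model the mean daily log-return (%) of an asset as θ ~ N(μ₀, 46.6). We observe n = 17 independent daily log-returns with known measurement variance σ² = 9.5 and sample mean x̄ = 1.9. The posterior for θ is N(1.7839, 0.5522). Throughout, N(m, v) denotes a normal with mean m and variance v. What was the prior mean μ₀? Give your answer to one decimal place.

With known observation variance, the Normal–Normal posterior has precision τ_n = τ₀ + n/σ² and mean μ_n = (τ₀μ₀ + (n/σ²)x̄)/τ_n.
Here τ₀ = 1/46.6 = 0.021459 and τ_data = 17/9.5 = 1.789474, so τ_n = 1.810933.
Rearranging for μ₀: μ₀ = (μ_n·τ_n − τ_data·x̄)/τ₀ = (1.7839·1.810933 − 1.789474·1.9) / 0.021459 = -0.169477/0.021459 ≈ -7.9.

μ₀ = -7.9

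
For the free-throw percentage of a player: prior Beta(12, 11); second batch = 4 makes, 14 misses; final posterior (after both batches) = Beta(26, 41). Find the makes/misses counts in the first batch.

10 makes and 16 misses

Sequential conjugate updates are equivalent to a single update on the pooled data, so total successes = posterior α − prior α and total failures = posterior β − prior β.
Total across both batches: 26−12=14 makes, 41−11=30 misses.
Subtract the second batch: 14−4=10 makes and 30−14=16 misses.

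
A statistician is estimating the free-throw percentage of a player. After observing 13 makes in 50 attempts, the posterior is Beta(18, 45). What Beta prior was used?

Beta(5, 8)

Beta is conjugate to the binomial likelihood: posterior = Beta(α+s, β+f).
So α = 18 − 13 = 5 and β = 45 − 37 = 8.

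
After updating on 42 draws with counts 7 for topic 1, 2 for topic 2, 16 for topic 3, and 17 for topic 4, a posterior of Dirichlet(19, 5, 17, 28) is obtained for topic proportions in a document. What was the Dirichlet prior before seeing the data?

Dirichlet(12, 3, 1, 11)

For a Dirichlet(α) prior with multinomial counts c, the posterior is Dirichlet(α + c) componentwise.
Subtract each count from the matching posterior parameter: 19−7=12, 5−2=3, 17−16=1, 28−17=11.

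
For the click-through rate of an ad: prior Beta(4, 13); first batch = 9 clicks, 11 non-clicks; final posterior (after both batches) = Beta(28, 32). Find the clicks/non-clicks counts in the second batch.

15 clicks and 8 non-clicks

Sequential conjugate updates are equivalent to a single update on the pooled data, so total successes = posterior α − prior α and total failures = posterior β − prior β.
Total across both batches: 28−4=24 clicks, 32−13=19 non-clicks.
Subtract the first batch: 24−9=15 clicks and 19−11=8 non-clicks.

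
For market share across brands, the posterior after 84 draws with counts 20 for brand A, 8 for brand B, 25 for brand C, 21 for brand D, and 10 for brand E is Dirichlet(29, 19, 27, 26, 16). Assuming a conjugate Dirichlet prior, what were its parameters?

Dirichlet(9, 11, 2, 5, 6)

For a Dirichlet(α) prior with multinomial counts c, the posterior is Dirichlet(α + c) componentwise.
Subtract each count from the matching posterior parameter: 29−20=9, 19−8=11, 27−25=2, 26−21=5, 16−10=6.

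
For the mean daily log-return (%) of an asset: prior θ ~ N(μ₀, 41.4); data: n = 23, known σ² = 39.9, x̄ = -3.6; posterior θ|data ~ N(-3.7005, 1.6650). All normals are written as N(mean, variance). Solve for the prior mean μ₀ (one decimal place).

μ₀ = -6.1

The posterior mean is a precision-weighted average: μ_n = (τ₀μ₀ + τ_data·x̄)/(τ₀+τ_data), with τ₀=1/σ₀² and τ_data=n/σ².
Here τ₀ = 1/41.4 = 0.024155 and τ_data = 23/39.9 = 0.576441, so τ_n = 0.600596.
Rearranging for μ₀: μ₀ = (μ_n·τ_n − τ_data·x̄)/τ₀ = (-3.7005·0.600596 − 0.576441·-3.6) / 0.024155 = -0.147318/0.024155 ≈ -6.1.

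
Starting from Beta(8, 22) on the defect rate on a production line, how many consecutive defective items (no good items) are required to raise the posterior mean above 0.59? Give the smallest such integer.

k = 24

After k defective items and 0 good items the posterior is Beta(8+k, 22), with mean (8+k)/(8+22+k).
Set (8+k)/(30+k) > 0.59 and solve: k > (0.59·30 − 8)/(1 − 0.59) = 23.659.
The smallest integer exceeding 23.659 is 24, and checking k=24: (32)/(54) = 0.5926 > 0.59.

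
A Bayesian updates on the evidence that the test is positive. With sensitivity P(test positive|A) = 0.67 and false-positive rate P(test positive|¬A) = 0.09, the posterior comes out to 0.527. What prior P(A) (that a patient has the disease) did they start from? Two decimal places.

P(A) = 0.13

Bayes' rule in odds form gives O(A|E) = O(A)·[P(E|A)/P(E|¬A)], hence O(A) = O(A|E)/LR.
Posterior odds = 0.527/(1−0.527) = 1.1142. LR = 0.67/0.09 = 7.4444.
Prior odds = 1.1142/7.4444 = 0.1497, so P(A) = 0.1497/(1+0.1497) ≈ 0.13.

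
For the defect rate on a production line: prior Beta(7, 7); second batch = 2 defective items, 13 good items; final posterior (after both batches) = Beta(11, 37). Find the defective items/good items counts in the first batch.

Because Beta–binomial updating is additive in the counts, the combined data contributed (α_post−α_prior, β_post−β_prior) successes and failures.
Total across both batches: 11−7=4 defective items, 37−7=30 good items.
Subtract the second batch: 4−2=2 defective items and 30−13=17 good items.

2 defective items and 17 good items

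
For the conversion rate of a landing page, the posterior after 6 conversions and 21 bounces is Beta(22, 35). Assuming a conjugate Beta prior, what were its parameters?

Beta(16, 14)

Beta is conjugate to the binomial likelihood: posterior = Beta(α+s, β+f).
So α = 22 − 6 = 16 and β = 35 − 21 = 14.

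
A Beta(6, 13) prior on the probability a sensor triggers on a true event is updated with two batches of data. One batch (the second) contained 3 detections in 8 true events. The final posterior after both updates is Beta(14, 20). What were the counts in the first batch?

5 detections and 2 misses

Because Beta–binomial updating is additive in the counts, the combined data contributed (α_post−α_prior, β_post−β_prior) successes and failures.
Total across both batches: 14−6=8 detections, 20−13=7 misses.
Subtract the second batch: 8−3=5 detections and 7−5=2 misses.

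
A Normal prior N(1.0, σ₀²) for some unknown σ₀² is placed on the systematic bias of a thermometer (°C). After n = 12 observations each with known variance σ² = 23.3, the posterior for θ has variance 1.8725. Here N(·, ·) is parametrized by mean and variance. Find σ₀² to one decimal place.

σ₀² = 52.6

For the Normal–Normal model with known σ², precisions add: τ_n = τ₀ + n/σ².
So 1/σ₀² = 1/1.8725 − 12/23.3 = 0.534045 − 0.515021 = 0.019024.
Hence σ₀² = 1/0.019024 ≈ 52.6.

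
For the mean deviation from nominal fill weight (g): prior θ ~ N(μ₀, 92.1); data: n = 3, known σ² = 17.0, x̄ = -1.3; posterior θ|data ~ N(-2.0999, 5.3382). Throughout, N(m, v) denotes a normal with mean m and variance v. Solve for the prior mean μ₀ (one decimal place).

The posterior mean is a precision-weighted average: μ_n = (τ₀μ₀ + τ_data·x̄)/(τ₀+τ_data), with τ₀=1/σ₀² and τ_data=n/σ².
Here τ₀ = 1/92.1 = 0.010858 and τ_data = 3/17.0 = 0.176471, so τ_n = 0.187329.
Rearranging for μ₀: μ₀ = (μ_n·τ_n − τ_data·x̄)/τ₀ = (-2.0999·0.187329 − 0.176471·-1.3) / 0.010858 = -0.163960/0.010858 ≈ -15.1.

μ₀ = -15.1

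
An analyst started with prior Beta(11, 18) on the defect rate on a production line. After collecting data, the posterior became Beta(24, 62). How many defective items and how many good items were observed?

Beta is conjugate to the binomial likelihood: posterior = Beta(α+s, β+f).
Match parameters: s=24−11=13, f=62−18=44.

13 defective items and 44 good items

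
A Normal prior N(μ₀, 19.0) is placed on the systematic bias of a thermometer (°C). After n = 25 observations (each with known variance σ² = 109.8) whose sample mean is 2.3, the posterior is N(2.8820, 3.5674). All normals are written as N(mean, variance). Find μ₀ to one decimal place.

The posterior mean is a precision-weighted average: μ_n = (τ₀μ₀ + τ_data·x̄)/(τ₀+τ_data), with τ₀=1/σ₀² and τ_data=n/σ².
Here τ₀ = 1/19.0 = 0.052632 and τ_data = 25/109.8 = 0.227687, so τ_n = 0.280319.
Rearranging for μ₀: μ₀ = (μ_n·τ_n − τ_data·x̄)/τ₀ = (2.8820·0.280319 − 0.227687·2.3) / 0.052632 = 0.284199/0.052632 ≈ 5.4.

μ₀ = 5.4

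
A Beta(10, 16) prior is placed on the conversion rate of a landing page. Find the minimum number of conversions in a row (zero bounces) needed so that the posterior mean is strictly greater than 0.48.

After k conversions and 0 bounces the posterior is Beta(10+k, 16), with mean (10+k)/(10+16+k).
Set (10+k)/(26+k) > 0.48 and solve: k > (0.48·26 − 10)/(1 − 0.48) = 4.769.
The smallest integer exceeding 4.769 is 5.

k = 5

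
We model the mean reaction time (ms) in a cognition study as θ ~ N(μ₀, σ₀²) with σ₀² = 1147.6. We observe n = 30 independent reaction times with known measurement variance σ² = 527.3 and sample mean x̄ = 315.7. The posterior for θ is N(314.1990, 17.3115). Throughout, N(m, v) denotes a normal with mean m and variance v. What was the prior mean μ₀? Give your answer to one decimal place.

μ₀ = 216.2

The posterior mean is a precision-weighted average: μ_n = (τ₀μ₀ + τ_data·x̄)/(τ₀+τ_data), with τ₀=1/σ₀² and τ_data=n/σ².
Here τ₀ = 1/1147.6 = 0.000871 and τ_data = 30/527.3 = 0.056894, so τ_n = 0.057765.
Rearranging for μ₀: μ₀ = (μ_n·τ_n − τ_data·x̄)/τ₀ = (314.1990·0.057765 − 0.056894·315.7) / 0.000871 = 0.188269/0.000871 ≈ 216.2.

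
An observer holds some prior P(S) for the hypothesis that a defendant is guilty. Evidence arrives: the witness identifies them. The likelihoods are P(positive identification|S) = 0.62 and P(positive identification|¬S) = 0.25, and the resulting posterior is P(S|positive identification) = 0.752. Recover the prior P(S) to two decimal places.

P(S) = 0.55

Bayes' rule in odds form gives O(S|E) = O(S)·[P(E|S)/P(E|¬S)], hence O(S) = O(S|E)/LR.
Posterior odds = 0.752/(1−0.752) = 3.0323. LR = 0.62/0.25 = 2.4800.
Prior odds = 3.0323/2.4800 = 1.2227, so P(S) = 1.2227/(1+1.2227) ≈ 0.55.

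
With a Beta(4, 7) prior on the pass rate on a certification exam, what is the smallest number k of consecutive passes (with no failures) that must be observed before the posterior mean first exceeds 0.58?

k = 6

After k passes and 0 failures the posterior is Beta(4+k, 7), with mean (4+k)/(4+7+k).
Set (4+k)/(11+k) > 0.58 and solve: k > (0.58·11 − 4)/(1 − 0.58) = 5.667.
The smallest integer exceeding 5.667 is 6, and checking k=6: (10)/(17) = 0.5882 > 0.58.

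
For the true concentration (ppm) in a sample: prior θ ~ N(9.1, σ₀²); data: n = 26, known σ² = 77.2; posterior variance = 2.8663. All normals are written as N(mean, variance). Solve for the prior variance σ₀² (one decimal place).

Posterior precision equals prior precision plus data precision: 1/σ_n² = 1/σ₀² + n/σ².
So 1/σ₀² = 1/2.8663 − 26/77.2 = 0.348882 − 0.336788 = 0.012094.
Hence σ₀² = 1/0.012094 ≈ 82.7.

σ₀² = 82.7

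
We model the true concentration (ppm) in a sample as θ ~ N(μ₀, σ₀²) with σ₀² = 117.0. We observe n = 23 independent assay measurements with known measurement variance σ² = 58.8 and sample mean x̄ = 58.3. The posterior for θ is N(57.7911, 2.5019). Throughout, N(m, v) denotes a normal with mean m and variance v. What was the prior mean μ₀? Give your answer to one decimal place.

μ₀ = 34.5

The posterior mean is a precision-weighted average: μ_n = (τ₀μ₀ + τ_data·x̄)/(τ₀+τ_data), with τ₀=1/σ₀² and τ_data=n/σ².
Here τ₀ = 1/117.0 = 0.008547 and τ_data = 23/58.8 = 0.391156, so τ_n = 0.399703.
Rearranging for μ₀: μ₀ = (μ_n·τ_n − τ_data·x̄)/τ₀ = (57.7911·0.399703 − 0.391156·58.3) / 0.008547 = 0.294881/0.008547 ≈ 34.5.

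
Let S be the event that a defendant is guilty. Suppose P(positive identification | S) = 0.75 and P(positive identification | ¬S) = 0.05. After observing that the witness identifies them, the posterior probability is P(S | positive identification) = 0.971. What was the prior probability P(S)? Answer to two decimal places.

In odds form, posterior odds = prior odds × likelihood ratio, so prior odds = posterior odds ÷ LR.
Posterior odds = 0.971/(1−0.971) = 33.4828. LR = 0.75/0.05 = 15.0000.
Prior odds = 33.4828/15.0000 = 2.2322, so P(S) = 2.2322/(1+2.2322) ≈ 0.69.

P(S) = 0.69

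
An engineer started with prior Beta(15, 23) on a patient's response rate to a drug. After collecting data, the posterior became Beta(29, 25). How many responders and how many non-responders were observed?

Under Beta–binomial conjugacy the posterior parameters are (α+s, β+f).
Match parameters: s=29−15=14, f=25−23=2.

14 responders and 2 non-responders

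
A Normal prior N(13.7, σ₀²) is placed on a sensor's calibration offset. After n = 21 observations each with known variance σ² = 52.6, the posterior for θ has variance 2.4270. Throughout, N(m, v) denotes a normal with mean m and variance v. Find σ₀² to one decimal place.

σ₀² = 78.2

Posterior precision equals prior precision plus data precision: 1/σ_n² = 1/σ₀² + n/σ².
So 1/σ₀² = 1/2.4270 − 21/52.6 = 0.412031 − 0.399240 = 0.012791.
Hence σ₀² = 1/0.012791 ≈ 78.2.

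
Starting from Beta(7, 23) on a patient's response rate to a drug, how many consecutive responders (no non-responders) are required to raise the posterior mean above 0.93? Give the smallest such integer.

After k responders and 0 non-responders the posterior is Beta(7+k, 23), with mean (7+k)/(7+23+k).
Set (7+k)/(30+k) > 0.93 and solve: k > (0.93·30 − 7)/(1 − 0.93) = 298.571.
The smallest integer exceeding 298.571 is 299.

k = 299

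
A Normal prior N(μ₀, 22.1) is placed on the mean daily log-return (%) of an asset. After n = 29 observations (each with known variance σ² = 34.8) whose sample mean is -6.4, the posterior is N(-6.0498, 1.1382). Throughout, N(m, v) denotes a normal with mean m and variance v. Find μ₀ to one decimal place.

μ₀ = 0.4

With known observation variance, the Normal–Normal posterior has precision τ_n = τ₀ + n/σ² and mean μ_n = (τ₀μ₀ + (n/σ²)x̄)/τ_n.
Here τ₀ = 1/22.1 = 0.045249 and τ_data = 29/34.8 = 0.833333, so τ_n = 0.878582.
Rearranging for μ₀: μ₀ = (μ_n·τ_n − τ_data·x̄)/τ₀ = (-6.0498·0.878582 − 0.833333·-6.4) / 0.045249 = 0.018086/0.045249 ≈ 0.4.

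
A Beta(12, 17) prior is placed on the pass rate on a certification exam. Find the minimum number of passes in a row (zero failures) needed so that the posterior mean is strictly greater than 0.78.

k = 49

After k passes and 0 failures the posterior is Beta(12+k, 17), with mean (12+k)/(12+17+k).
Set (12+k)/(29+k) > 0.78 and solve: k > (0.78·29 − 12)/(1 − 0.78) = 48.273.
The smallest integer exceeding 48.273 is 49, and checking k=49: (61)/(78) = 0.7821 > 0.78.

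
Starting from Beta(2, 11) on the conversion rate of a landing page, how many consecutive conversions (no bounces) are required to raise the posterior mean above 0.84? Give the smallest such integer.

k = 56

After k conversions and 0 bounces the posterior is Beta(2+k, 11), with mean (2+k)/(2+11+k).
Set (2+k)/(13+k) > 0.84 and solve: k > (0.84·13 − 2)/(1 − 0.84) = 55.750.
The smallest integer exceeding 55.750 is 56, and checking k=56: (58)/(69) = 0.8406 > 0.84.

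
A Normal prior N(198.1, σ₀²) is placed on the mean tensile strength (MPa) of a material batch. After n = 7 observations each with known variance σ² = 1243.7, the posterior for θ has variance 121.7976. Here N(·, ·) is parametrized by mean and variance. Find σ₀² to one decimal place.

σ₀² = 387.3

Posterior precision equals prior precision plus data precision: 1/σ_n² = 1/σ₀² + n/σ².
So 1/σ₀² = 1/121.7976 − 7/1243.7 = 0.008210 − 0.005628 = 0.002582.
Hence σ₀² = 1/0.002582 ≈ 387.3.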